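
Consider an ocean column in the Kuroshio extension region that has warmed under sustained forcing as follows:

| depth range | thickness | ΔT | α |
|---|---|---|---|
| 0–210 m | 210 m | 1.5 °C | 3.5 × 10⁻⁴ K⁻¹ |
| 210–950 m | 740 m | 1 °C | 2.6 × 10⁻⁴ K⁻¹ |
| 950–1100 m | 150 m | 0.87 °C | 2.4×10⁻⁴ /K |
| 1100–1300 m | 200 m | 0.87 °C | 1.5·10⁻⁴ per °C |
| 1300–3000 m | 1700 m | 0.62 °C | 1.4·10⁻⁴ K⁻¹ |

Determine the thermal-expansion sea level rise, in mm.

0–210 m: 210 × 1.5 × 3.5×10⁻⁴ = 0.11025 m
210–950 m: 740 × 1 × 2.6×10⁻⁴ = 0.19240 m
Layer 3: 2.4×10⁻⁴ × 150 × 0.87 = 0.03132 m
1100–1300 m: 0.87 × 1.5×10⁻⁴ × 200 = 0.02610 m
Layer 5: 1.4×10⁻⁴ × 0.62 × 1700 = 0.14756 m
Δh = 0.11025 + 0.19240 + 0.03132 + 0.02610 + 0.14756 = 0.50763 m

508 mm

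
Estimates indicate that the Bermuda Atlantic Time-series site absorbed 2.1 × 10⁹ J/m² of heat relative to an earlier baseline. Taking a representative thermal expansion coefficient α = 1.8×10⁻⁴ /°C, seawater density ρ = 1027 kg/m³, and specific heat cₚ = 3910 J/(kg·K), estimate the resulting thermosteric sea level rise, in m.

0.0941 m

Δh = αQ/(ρcₚ) = 1.8×10⁻⁴ × 2.1×10⁹ / (1027 × 3910) ≈ 0.094134 m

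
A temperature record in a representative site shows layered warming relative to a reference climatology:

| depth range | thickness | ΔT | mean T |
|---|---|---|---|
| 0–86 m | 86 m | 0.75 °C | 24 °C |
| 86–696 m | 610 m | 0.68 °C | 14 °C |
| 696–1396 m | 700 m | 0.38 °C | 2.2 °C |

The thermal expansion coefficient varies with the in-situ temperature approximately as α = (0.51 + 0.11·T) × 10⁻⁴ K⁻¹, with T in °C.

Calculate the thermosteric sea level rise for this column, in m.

Layer 1: α = (0.51 + 0.11×24)×10⁻⁴ = 3.15×10⁻⁴ K⁻¹
Layer 2: α = (0.51 + 0.11×14)×10⁻⁴ = 2.05×10⁻⁴ K⁻¹
Layer 3: α = (0.51 + 0.11×2.2)×10⁻⁴ = 0.752×10⁻⁴ K⁻¹
86 × 0.75 × 3.15×10⁻⁴ = 0.0203175 m
0.68 × 610 × 2.05×10⁻⁴ = 0.085034 m
696–1396 m: 700 × 0.38 × 0.752×10⁻⁴ = 0.0200032 m
Δh = 0.0203175 + 0.085034 + 0.0200032 = 0.1253547 m ≈ 0.13 m

0.13 m of thermosteric rise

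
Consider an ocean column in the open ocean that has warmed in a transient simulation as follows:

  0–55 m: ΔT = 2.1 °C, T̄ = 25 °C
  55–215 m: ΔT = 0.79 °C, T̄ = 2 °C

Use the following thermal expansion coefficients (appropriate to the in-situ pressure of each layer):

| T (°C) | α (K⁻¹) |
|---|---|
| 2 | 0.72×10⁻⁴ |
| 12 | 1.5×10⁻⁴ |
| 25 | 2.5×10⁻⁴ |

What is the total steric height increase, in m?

Layer 1 at 25 °C → α = 2.5×10⁻⁴ K⁻¹
Layer 2 at 2 °C → α = 0.72×10⁻⁴ K⁻¹
55 × 2.5×10⁻⁴ × 2.1 = 0.028875 m
Layer 2: 0.79 × 160 × 0.72×10⁻⁴ = 0.0091008 m
Δh = 0.028875 + 0.0091008 = 0.0379758 m

0.038 m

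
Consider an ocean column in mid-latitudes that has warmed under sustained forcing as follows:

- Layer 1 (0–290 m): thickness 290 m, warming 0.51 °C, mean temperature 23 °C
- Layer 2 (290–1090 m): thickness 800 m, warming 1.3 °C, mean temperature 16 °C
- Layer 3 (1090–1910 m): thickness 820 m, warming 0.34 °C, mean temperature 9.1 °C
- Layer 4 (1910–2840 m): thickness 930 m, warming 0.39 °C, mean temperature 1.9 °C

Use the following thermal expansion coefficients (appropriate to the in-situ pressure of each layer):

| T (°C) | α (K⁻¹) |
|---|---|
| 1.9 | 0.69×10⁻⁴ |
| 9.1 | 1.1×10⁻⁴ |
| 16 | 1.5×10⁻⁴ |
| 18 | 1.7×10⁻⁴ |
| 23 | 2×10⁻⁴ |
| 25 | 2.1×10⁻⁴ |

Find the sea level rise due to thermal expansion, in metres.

about 0.241 m

Layer 1 at 23 °C → α = 2×10⁻⁴ K⁻¹
Layer 2 at 16 °C → α = 1.5×10⁻⁴ K⁻¹
Layer 3 at 9.1 °C → α = 1.1×10⁻⁴ K⁻¹
Layer 4 at 1.9 °C → α = 0.69×10⁻⁴ K⁻¹
290 × 2×10⁻⁴ × 0.51 = 0.02958 m
Layer 2: 800 × 1.5×10⁻⁴ × 1.3 = 0.15600 m
820 × 1.1×10⁻⁴ × 0.34 = 0.030668 m
Layer 4: 0.39 × 0.69×10⁻⁴ × 930 = 0.0250263 m
Δh = 0.02958 + 0.15600 + 0.030668 + 0.0250263 = 0.2412743 m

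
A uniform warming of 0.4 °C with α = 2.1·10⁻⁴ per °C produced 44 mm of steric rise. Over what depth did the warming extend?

H = Δh/(αΔT) = 0.044 / (2.1×10⁻⁴ × 0.4) ≈ 523.8 m

about 524 m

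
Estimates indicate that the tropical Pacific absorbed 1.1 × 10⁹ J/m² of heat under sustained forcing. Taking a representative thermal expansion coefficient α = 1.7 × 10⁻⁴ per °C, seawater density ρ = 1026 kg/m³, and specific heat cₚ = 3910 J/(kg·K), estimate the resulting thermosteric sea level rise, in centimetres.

Δh = 4.7 cm

Δh = αQ/(ρcₚ) = 1.7×10⁻⁴ × 1.1×10⁹ / (1026 × 3910) ≈ 0.046614 m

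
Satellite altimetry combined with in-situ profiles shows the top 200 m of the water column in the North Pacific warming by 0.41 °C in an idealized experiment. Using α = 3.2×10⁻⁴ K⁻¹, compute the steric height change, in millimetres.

Δh = αΔT·H = 3.2×10⁻⁴ × 0.41 × 200 = 0.02624 m

26.2 mm of thermosteric rise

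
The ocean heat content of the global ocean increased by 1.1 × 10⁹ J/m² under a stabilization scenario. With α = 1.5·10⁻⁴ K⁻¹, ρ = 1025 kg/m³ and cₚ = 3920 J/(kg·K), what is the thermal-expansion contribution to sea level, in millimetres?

Δh ≈ 41 mm

Δh = αQ/(ρcₚ) = 1.5×10⁻⁴ × 1.1×10⁹ / (1025 × 3920) ≈ 0.041065 m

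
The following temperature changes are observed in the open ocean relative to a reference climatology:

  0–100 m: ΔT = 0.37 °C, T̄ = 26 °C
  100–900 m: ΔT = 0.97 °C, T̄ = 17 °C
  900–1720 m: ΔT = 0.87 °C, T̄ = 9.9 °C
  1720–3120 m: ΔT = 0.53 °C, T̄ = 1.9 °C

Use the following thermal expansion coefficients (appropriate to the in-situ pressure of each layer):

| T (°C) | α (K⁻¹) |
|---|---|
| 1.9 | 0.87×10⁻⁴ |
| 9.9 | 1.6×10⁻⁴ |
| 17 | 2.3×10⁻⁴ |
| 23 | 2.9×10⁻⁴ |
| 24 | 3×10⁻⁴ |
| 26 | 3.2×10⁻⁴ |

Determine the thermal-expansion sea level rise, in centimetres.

36.9 cm

Layer 1 at 26 °C → α = 3.2×10⁻⁴ K⁻¹
Layer 2 at 17 °C → α = 2.3×10⁻⁴ K⁻¹
Layer 3 at 9.9 °C → α = 1.6×10⁻⁴ K⁻¹
Layer 4 at 1.9 °C → α = 0.87×10⁻⁴ K⁻¹
Layer 1: 100 × 3.2×10⁻⁴ × 0.37 = 0.01184 m
Layer 2: 0.97 × 800 × 2.3×10⁻⁴ = 0.17848 m
820 × 0.87 × 1.6×10⁻⁴ = 0.114144 m
1720–3120 m: 0.87×10⁻⁴ × 0.53 × 1400 = 0.064554 m
Δh = 0.01184 + 0.17848 + 0.114144 + 0.064554 = 0.369018 m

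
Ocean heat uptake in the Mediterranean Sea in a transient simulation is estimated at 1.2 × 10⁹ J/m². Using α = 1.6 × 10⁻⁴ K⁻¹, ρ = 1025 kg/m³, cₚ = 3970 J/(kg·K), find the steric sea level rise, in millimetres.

Δh = αQ/(ρcₚ) = 1.6×10⁻⁴ × 1.2×10⁹ / (1025 × 3970) ≈ 0.047183 m

47 mm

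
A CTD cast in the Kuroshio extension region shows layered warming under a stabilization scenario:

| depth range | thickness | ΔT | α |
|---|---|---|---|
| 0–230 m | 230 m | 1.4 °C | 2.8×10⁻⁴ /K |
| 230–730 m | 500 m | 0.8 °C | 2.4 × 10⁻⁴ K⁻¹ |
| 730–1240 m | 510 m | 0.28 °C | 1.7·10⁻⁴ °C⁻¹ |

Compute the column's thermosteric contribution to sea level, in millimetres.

Δh = 210 mm

Layer 1: 1.4 × 230 × 2.8×10⁻⁴ = 0.09016 m
230–730 m: 2.4×10⁻⁴ × 0.8 × 500 = 0.09600 m
Layer 3: 1.7×10⁻⁴ × 510 × 0.28 = 0.024276 m
Δh = 0.09016 + 0.09600 + 0.024276 = 0.210436 m ≈ 210 mm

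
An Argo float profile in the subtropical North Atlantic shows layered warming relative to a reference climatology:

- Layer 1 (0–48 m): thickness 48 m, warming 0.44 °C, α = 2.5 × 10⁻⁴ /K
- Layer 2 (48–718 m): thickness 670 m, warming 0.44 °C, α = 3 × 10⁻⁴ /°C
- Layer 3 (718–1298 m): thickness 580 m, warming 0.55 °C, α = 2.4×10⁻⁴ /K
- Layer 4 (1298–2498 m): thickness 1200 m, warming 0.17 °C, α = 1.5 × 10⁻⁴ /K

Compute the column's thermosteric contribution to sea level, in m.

0.201 m of thermosteric rise

0.44 × 2.5×10⁻⁴ × 48 = 0.00528 m
Layer 2: 670 × 0.44 × 3×10⁻⁴ = 0.08844 m
718–1298 m: 580 × 2.4×10⁻⁴ × 0.55 = 0.07656 m
1298–2498 m: 0.17 × 1.5×10⁻⁴ × 1200 = 0.03060 m
Δh = 0.00528 + 0.08844 + 0.07656 + 0.03060 = 0.20088 m ≈ 0.201 m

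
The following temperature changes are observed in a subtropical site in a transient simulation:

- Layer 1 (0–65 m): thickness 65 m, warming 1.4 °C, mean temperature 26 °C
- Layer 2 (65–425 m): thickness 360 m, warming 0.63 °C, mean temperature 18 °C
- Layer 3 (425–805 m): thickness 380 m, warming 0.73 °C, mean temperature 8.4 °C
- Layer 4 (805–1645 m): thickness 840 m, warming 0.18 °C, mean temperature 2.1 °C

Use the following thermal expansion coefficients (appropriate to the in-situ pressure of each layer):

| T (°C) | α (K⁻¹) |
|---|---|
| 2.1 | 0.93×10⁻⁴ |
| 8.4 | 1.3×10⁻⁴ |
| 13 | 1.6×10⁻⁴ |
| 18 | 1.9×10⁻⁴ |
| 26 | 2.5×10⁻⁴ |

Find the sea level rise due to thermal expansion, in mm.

about 116 mm

Layer 1 at 26 °C → α = 2.5×10⁻⁴ K⁻¹
Layer 2 at 18 °C → α = 1.9×10⁻⁴ K⁻¹
Layer 3 at 8.4 °C → α = 1.3×10⁻⁴ K⁻¹
Layer 4 at 2.1 °C → α = 0.93×10⁻⁴ K⁻¹
0–65 m: 1.4 × 65 × 2.5×10⁻⁴ = 0.02275 m
65–425 m: 0.63 × 1.9×10⁻⁴ × 360 = 0.043092 m
Layer 3: 0.73 × 380 × 1.3×10⁻⁴ = 0.036062 m
805–1645 m: 0.18 × 840 × 0.93×10⁻⁴ = 0.0140616 m
Δh = 0.02275 + 0.043092 + 0.036062 + 0.0140616 = 0.1159656 m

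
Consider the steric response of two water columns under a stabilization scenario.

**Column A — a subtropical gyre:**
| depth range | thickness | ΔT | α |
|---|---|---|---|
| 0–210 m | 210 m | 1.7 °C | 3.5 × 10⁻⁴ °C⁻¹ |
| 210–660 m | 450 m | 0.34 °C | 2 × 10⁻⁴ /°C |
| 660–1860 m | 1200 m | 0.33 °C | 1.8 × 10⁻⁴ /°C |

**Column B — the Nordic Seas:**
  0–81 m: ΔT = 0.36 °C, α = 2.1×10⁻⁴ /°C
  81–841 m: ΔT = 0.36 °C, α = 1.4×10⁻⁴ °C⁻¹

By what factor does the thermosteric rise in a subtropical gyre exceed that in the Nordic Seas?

5.11

A Layer 1: 1.7 × 210 × 3.5×10⁻⁴ = 0.12495 m
A Layer 2: 0.34 × 2×10⁻⁴ × 450 = 0.03060 m
A 1200 × 1.8×10⁻⁴ × 0.33 = 0.07128 m
A total: 0.22683 m
B Layer 1: 0.36 × 2.1×10⁻⁴ × 81 = 0.0061236 m
B 81–841 m: 760 × 0.36 × 1.4×10⁻⁴ = 0.038304 m
B total: 0.0444276 m
Ratio: 0.22683 / 0.0444276 ≈ 5.106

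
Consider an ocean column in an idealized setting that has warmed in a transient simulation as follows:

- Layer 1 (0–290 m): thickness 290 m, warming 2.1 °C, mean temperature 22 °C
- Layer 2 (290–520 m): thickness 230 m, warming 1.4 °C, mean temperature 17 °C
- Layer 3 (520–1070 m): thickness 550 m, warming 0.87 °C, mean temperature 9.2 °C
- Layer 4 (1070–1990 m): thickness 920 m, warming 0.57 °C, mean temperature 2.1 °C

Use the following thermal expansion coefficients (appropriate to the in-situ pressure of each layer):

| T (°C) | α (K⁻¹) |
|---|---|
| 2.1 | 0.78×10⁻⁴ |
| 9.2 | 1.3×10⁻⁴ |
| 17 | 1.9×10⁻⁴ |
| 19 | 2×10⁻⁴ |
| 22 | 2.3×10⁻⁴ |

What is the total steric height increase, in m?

Layer 1 at 22 °C → α = 2.3×10⁻⁴ K⁻¹
Layer 2 at 17 °C → α = 1.9×10⁻⁴ K⁻¹
Layer 3 at 9.2 °C → α = 1.3×10⁻⁴ K⁻¹
Layer 4 at 2.1 °C → α = 0.78×10⁻⁴ K⁻¹
0–290 m: 290 × 2.1 × 2.3×10⁻⁴ = 0.14007 m
1.9×10⁻⁴ × 230 × 1.4 = 0.06118 m
0.87 × 1.3×10⁻⁴ × 550 = 0.062205 m
1070–1990 m: 0.57 × 920 × 0.78×10⁻⁴ = 0.0409032 m
Δh = 0.14007 + 0.06118 + 0.062205 + 0.0409032 = 0.3043582 m

0.304 m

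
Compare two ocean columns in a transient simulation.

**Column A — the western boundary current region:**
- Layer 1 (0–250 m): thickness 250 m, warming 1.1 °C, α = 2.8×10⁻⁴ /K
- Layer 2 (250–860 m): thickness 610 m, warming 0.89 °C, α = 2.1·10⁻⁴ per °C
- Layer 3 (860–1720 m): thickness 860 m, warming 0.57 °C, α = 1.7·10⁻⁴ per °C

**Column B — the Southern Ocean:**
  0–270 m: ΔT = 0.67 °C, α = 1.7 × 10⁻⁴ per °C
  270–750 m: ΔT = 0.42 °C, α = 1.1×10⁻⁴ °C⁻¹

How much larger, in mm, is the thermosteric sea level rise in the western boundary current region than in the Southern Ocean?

Δh_A − Δh_B ≈ 220 mm

A 0–250 m: 250 × 1.1 × 2.8×10⁻⁴ = 0.07700 m
A Layer 2: 2.1×10⁻⁴ × 0.89 × 610 = 0.114009 m
A Layer 3: 860 × 0.57 × 1.7×10⁻⁴ = 0.083334 m
A total: 0.274343 m
B 0–270 m: 1.7×10⁻⁴ × 270 × 0.67 = 0.030753 m
B Layer 2: 0.42 × 1.1×10⁻⁴ × 480 = 0.022176 m
B total: 0.052929 m
Difference: 0.274343 − 0.052929 = 0.221414 m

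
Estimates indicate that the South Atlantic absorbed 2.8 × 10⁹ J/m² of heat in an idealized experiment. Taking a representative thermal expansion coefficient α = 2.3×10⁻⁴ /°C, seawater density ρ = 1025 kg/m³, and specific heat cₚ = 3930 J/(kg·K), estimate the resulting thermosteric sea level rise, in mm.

Δh = αQ/(ρcₚ) = 2.3×10⁻⁴ × 2.8×10⁹ / (1025 × 3930) ≈ 0.15987 m

Δh = 160 mm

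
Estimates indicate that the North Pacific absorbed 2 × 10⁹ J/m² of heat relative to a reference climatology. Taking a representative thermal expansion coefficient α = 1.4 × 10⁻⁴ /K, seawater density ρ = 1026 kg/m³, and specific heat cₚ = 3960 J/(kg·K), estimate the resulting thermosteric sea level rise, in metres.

Δh = αQ/(ρcₚ) = 1.4×10⁻⁴ × 2×10⁹ / (1026 × 3960) ≈ 0.068915 m

Δh ≈ 0.0689 m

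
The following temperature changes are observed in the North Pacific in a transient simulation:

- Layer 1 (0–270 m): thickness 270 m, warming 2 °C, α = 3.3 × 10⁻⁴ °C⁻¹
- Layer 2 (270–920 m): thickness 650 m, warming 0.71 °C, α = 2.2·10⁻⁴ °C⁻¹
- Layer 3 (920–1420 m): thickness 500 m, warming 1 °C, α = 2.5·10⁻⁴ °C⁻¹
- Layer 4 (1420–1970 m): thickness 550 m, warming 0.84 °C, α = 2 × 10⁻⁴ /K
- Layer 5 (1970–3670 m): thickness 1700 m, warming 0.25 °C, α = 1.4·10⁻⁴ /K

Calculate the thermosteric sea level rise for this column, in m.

0.557 m of thermosteric rise

0–270 m: 2 × 3.3×10⁻⁴ × 270 = 0.17820 m
Layer 2: 0.71 × 650 × 2.2×10⁻⁴ = 0.10153 m
920–1420 m: 500 × 1 × 2.5×10⁻⁴ = 0.12500 m
2×10⁻⁴ × 0.84 × 550 = 0.09240 m
Layer 5: 1.4×10⁻⁴ × 1700 × 0.25 = 0.05950 m
Δh = 0.17820 + 0.10153 + 0.12500 + 0.09240 + 0.05950 = 0.55663 m ≈ 0.557 m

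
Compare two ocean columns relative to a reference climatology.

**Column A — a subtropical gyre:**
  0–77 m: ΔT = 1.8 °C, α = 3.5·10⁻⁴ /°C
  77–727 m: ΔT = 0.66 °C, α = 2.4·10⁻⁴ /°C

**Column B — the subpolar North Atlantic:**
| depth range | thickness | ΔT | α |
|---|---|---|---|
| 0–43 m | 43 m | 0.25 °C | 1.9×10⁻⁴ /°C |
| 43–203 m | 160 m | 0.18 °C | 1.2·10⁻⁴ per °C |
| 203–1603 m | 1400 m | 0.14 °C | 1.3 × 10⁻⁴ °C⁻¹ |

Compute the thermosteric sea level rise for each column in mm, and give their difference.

A: 151 mm; B: 31.0 mm; difference 120 mm

A 3.5×10⁻⁴ × 77 × 1.8 = 0.04851 m
A 0.66 × 650 × 2.4×10⁻⁴ = 0.10296 m
A total: 0.15147 m
B Layer 1: 1.9×10⁻⁴ × 43 × 0.25 = 0.0020425 m
B Layer 2: 0.18 × 160 × 1.2×10⁻⁴ = 0.003456 m
B 1.3×10⁻⁴ × 1400 × 0.14 = 0.02548 m
B total: 0.0309785 m
Difference: 0.15147 − 0.0309785 = 0.1204915 m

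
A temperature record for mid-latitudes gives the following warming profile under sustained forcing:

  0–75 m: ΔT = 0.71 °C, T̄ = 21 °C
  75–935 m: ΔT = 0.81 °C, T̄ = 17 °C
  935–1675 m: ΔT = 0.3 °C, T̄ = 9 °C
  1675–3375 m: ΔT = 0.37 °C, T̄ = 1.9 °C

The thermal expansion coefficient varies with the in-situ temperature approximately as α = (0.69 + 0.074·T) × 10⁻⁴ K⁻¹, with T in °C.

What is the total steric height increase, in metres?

Layer 1: α = (0.69 + 0.074×21)×10⁻⁴ = 2.244×10⁻⁴ K⁻¹
Layer 2: α = (0.69 + 0.074×17)×10⁻⁴ = 1.948×10⁻⁴ K⁻¹
Layer 3: α = (0.69 + 0.074×9)×10⁻⁴ = 1.356×10⁻⁴ K⁻¹
Layer 4: α = (0.69 + 0.074×1.9)×10⁻⁴ = 0.8306×10⁻⁴ K⁻¹
Layer 1: 75 × 2.244×10⁻⁴ × 0.71 = 0.0119493 m
1.948×10⁻⁴ × 860 × 0.81 = 0.13569768 m
0.3 × 740 × 1.356×10⁻⁴ = 0.0301032 m
Layer 4: 0.8306×10⁻⁴ × 1700 × 0.37 = 0.05224474 m
Δh = 0.0119493 + 0.13569768 + 0.0301032 + 0.05224474 = 0.22999492 m

0.23 m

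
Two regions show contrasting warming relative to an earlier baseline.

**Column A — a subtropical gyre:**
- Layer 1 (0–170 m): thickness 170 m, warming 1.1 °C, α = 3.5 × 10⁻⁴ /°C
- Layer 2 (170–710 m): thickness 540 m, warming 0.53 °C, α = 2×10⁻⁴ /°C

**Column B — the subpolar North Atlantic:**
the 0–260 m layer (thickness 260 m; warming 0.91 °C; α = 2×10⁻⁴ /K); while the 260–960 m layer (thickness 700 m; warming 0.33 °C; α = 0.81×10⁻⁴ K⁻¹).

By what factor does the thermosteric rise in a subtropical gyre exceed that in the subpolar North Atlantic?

A 0–170 m: 170 × 3.5×10⁻⁴ × 1.1 = 0.06545 m
A 540 × 0.53 × 2×10⁻⁴ = 0.05724 m
A total: 0.12269 m
B Layer 1: 0.91 × 2×10⁻⁴ × 260 = 0.04732 m
B 260–960 m: 0.81×10⁻⁴ × 700 × 0.33 = 0.018711 m
B total: 0.066031 m
Ratio: 0.12269 / 0.066031 ≈ 1.858

1.86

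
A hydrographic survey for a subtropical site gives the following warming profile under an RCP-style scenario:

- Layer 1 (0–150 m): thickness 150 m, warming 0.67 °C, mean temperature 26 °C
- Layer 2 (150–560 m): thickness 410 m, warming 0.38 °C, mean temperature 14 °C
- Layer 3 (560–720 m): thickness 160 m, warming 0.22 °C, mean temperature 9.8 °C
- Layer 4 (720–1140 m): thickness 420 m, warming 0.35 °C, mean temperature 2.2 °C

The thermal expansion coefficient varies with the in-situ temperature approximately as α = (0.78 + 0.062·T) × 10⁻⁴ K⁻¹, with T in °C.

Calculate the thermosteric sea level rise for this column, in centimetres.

Layer 1: α = (0.78 + 0.062×26)×10⁻⁴ = 2.392×10⁻⁴ K⁻¹
Layer 2: α = (0.78 + 0.062×14)×10⁻⁴ = 1.648×10⁻⁴ K⁻¹
Layer 3: α = (0.78 + 0.062×9.8)×10⁻⁴ = 1.3876×10⁻⁴ K⁻¹
Layer 4: α = (0.78 + 0.062×2.2)×10⁻⁴ = 0.9164×10⁻⁴ K⁻¹
150 × 2.392×10⁻⁴ × 0.67 = 0.0240396 m
0.38 × 410 × 1.648×10⁻⁴ = 0.02567584 m
0.22 × 1.3876×10⁻⁴ × 160 = 0.004884352 m
Layer 4: 0.9164×10⁻⁴ × 420 × 0.35 = 0.01347108 m
Δh = 0.0240396 + 0.02567584 + 0.004884352 + 0.01347108 = 0.068070872 m

6.81 cm of thermosteric rise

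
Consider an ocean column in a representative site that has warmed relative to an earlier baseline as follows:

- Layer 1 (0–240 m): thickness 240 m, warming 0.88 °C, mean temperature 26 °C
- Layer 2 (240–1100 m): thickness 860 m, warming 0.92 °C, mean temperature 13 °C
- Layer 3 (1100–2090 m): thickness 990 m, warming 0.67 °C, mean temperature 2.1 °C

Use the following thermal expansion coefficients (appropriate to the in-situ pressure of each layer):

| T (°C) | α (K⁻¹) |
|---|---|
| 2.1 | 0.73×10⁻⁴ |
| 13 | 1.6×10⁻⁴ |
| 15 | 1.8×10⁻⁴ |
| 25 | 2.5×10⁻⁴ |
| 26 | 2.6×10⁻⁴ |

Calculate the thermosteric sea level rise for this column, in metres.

Layer 1 at 26 °C → α = 2.6×10⁻⁴ K⁻¹
Layer 2 at 13 °C → α = 1.6×10⁻⁴ K⁻¹
Layer 3 at 2.1 °C → α = 0.73×10⁻⁴ K⁻¹
Layer 1: 0.88 × 2.6×10⁻⁴ × 240 = 0.054912 m
240–1100 m: 1.6×10⁻⁴ × 860 × 0.92 = 0.126592 m
Layer 3: 990 × 0.67 × 0.73×10⁻⁴ = 0.0484209 m
Δh = 0.054912 + 0.126592 + 0.0484209 = 0.2299249 m ≈ 0.230 m

0.230 m of thermosteric rise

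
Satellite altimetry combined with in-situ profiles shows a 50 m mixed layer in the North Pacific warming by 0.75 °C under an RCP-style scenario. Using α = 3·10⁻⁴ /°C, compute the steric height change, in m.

0.0113 m

Δh = αΔT·H = 3×10⁻⁴ × 0.75 × 50 = 0.01125 m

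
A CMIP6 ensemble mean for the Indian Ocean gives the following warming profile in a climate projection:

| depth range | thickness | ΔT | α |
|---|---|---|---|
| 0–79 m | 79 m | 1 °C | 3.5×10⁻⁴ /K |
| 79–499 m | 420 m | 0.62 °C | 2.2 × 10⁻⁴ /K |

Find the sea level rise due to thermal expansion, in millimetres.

Δh ≈ 84.9 mm

79 × 3.5×10⁻⁴ × 1 = 0.02765 m
0.62 × 420 × 2.2×10⁻⁴ = 0.057288 m
Δh = 0.02765 + 0.057288 = 0.084938 m ≈ 84.9 mm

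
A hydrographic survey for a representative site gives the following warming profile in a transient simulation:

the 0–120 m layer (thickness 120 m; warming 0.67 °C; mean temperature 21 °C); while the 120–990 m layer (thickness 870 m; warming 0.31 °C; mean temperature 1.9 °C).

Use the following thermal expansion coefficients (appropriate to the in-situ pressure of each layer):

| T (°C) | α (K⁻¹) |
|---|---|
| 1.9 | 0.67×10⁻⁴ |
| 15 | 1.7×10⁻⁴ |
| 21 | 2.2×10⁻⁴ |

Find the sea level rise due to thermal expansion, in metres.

0.0358 m

Layer 1 at 21 °C → α = 2.2×10⁻⁴ K⁻¹
Layer 2 at 1.9 °C → α = 0.67×10⁻⁴ K⁻¹
0–120 m: 2.2×10⁻⁴ × 120 × 0.67 = 0.017688 m
0.31 × 870 × 0.67×10⁻⁴ = 0.0180699 m
Δh = 0.017688 + 0.0180699 = 0.0357579 m ≈ 0.0358 m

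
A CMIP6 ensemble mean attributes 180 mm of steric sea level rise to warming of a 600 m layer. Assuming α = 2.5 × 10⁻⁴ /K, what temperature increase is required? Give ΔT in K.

ΔT ≈ 1.20 K

ΔT = Δh/(αH) = 0.18 / (2.5×10⁻⁴ × 600) = 1.200 K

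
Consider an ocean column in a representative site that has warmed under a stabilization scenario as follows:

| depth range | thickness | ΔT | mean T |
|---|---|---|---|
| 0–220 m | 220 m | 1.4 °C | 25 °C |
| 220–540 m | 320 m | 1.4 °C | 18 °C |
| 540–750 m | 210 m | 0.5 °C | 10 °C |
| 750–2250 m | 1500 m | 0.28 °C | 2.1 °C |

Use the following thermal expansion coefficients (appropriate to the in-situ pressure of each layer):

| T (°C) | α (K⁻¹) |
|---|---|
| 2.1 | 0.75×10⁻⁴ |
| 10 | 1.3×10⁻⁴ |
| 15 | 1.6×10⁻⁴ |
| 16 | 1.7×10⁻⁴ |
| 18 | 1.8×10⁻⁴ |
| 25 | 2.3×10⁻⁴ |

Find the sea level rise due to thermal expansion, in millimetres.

Layer 1 at 25 °C → α = 2.3×10⁻⁴ K⁻¹
Layer 2 at 18 °C → α = 1.8×10⁻⁴ K⁻¹
Layer 3 at 10 °C → α = 1.3×10⁻⁴ K⁻¹
Layer 4 at 2.1 °C → α = 0.75×10⁻⁴ K⁻¹
0–220 m: 220 × 2.3×10⁻⁴ × 1.4 = 0.07084 m
Layer 2: 1.8×10⁻⁴ × 320 × 1.4 = 0.08064 m
540–750 m: 1.3×10⁻⁴ × 210 × 0.5 = 0.01365 m
750–2250 m: 0.75×10⁻⁴ × 0.28 × 1500 = 0.03150 m
Δh = 0.07084 + 0.08064 + 0.01365 + 0.03150 = 0.19663 m ≈ 197 mm

Δh = 197 mm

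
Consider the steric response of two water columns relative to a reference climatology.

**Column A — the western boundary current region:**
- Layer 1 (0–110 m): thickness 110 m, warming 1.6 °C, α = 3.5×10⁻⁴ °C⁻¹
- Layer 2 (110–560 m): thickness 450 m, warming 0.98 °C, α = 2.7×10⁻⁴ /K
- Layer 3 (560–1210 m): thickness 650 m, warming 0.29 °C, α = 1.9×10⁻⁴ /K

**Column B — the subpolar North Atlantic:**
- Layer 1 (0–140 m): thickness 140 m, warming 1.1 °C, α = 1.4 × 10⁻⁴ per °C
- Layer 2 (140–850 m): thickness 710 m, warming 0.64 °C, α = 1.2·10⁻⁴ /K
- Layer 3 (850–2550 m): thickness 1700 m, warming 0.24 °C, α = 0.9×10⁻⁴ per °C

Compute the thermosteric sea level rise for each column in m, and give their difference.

Δh_A ≈ 0.216 m, Δh_B ≈ 0.113 m; difference ≈ 0.104 m

A 3.5×10⁻⁴ × 1.6 × 110 = 0.06160 m
A 450 × 2.7×10⁻⁴ × 0.98 = 0.11907 m
A Layer 3: 0.29 × 650 × 1.9×10⁻⁴ = 0.035815 m
A total: 0.216485 m
B 0–140 m: 1.1 × 1.4×10⁻⁴ × 140 = 0.02156 m
B Layer 2: 1.2×10⁻⁴ × 0.64 × 710 = 0.054528 m
B 850–2550 m: 1700 × 0.9×10⁻⁴ × 0.24 = 0.03672 m
B total: 0.112808 m
Difference: 0.216485 − 0.112808 = 0.103677 m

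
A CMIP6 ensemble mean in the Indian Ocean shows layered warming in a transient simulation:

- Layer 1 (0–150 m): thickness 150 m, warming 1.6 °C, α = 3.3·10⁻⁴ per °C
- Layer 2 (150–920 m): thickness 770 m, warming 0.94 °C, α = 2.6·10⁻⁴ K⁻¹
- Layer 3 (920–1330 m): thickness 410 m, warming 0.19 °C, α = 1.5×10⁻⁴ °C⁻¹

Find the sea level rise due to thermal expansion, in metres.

0–150 m: 150 × 1.6 × 3.3×10⁻⁴ = 0.07920 m
Layer 2: 0.94 × 2.6×10⁻⁴ × 770 = 0.188188 m
Layer 3: 1.5×10⁻⁴ × 0.19 × 410 = 0.011685 m
Δh = 0.07920 + 0.188188 + 0.011685 = 0.279073 m ≈ 0.279 m

about 0.279 m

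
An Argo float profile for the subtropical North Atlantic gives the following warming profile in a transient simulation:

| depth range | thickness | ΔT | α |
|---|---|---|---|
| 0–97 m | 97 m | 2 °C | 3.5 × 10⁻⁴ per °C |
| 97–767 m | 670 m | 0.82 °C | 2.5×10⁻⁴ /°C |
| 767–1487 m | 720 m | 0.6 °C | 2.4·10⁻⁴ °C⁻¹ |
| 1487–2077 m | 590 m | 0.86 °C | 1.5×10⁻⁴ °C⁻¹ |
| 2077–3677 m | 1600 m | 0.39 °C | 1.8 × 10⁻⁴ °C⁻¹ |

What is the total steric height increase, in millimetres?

about 500 mm

97 × 3.5×10⁻⁴ × 2 = 0.06790 m
670 × 0.82 × 2.5×10⁻⁴ = 0.13735 m
0.6 × 720 × 2.4×10⁻⁴ = 0.10368 m
1.5×10⁻⁴ × 0.86 × 590 = 0.07611 m
2077–3677 m: 0.39 × 1600 × 1.8×10⁻⁴ = 0.11232 m
Δh = 0.06790 + 0.13735 + 0.10368 + 0.07611 + 0.11232 = 0.49736 m ≈ 500 mm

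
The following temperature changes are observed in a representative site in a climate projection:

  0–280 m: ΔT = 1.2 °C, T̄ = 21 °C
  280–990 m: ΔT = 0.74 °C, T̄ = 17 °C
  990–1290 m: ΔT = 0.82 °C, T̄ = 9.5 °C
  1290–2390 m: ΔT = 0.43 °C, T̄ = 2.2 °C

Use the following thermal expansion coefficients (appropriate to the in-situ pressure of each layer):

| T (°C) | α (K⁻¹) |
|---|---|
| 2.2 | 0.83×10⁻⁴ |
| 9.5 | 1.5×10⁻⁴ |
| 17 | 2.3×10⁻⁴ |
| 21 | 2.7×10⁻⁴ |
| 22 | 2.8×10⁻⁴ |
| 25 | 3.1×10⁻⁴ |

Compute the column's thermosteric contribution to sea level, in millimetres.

Δh = 288 mm

Layer 1 at 21 °C → α = 2.7×10⁻⁴ K⁻¹
Layer 2 at 17 °C → α = 2.3×10⁻⁴ K⁻¹
Layer 3 at 9.5 °C → α = 1.5×10⁻⁴ K⁻¹
Layer 4 at 2.2 °C → α = 0.83×10⁻⁴ K⁻¹
Layer 1: 1.2 × 2.7×10⁻⁴ × 280 = 0.09072 m
Layer 2: 2.3×10⁻⁴ × 0.74 × 710 = 0.120842 m
1.5×10⁻⁴ × 0.82 × 300 = 0.03690 m
1290–2390 m: 0.83×10⁻⁴ × 0.43 × 1100 = 0.039259 m
Δh = 0.09072 + 0.120842 + 0.03690 + 0.039259 = 0.287721 m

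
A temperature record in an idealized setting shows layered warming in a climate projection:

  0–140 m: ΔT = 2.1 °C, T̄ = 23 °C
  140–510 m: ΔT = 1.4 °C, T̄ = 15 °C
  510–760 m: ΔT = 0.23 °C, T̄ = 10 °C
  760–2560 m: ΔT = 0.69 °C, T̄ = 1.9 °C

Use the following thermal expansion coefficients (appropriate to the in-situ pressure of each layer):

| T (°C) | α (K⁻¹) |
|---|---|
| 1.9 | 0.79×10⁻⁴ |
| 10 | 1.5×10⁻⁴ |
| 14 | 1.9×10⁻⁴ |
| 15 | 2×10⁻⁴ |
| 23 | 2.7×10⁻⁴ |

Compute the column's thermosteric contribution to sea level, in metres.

about 0.290 m

Layer 1 at 23 °C → α = 2.7×10⁻⁴ K⁻¹
Layer 2 at 15 °C → α = 2×10⁻⁴ K⁻¹
Layer 3 at 10 °C → α = 1.5×10⁻⁴ K⁻¹
Layer 4 at 1.9 °C → α = 0.79×10⁻⁴ K⁻¹
140 × 2.1 × 2.7×10⁻⁴ = 0.07938 m
140–510 m: 2×10⁻⁴ × 370 × 1.4 = 0.10360 m
510–760 m: 0.23 × 250 × 1.5×10⁻⁴ = 0.008625 m
760–2560 m: 0.79×10⁻⁴ × 1800 × 0.69 = 0.098118 m
Δh = 0.07938 + 0.10360 + 0.008625 + 0.098118 = 0.289723 m ≈ 0.290 m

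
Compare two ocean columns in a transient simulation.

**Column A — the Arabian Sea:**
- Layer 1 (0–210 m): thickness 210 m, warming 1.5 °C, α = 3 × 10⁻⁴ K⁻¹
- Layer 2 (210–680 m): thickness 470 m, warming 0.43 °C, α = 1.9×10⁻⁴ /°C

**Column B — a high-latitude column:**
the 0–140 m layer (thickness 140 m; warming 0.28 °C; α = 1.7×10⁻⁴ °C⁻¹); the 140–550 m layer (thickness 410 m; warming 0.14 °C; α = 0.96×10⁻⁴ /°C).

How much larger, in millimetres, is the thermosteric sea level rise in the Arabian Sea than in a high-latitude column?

A Layer 1: 1.5 × 3×10⁻⁴ × 210 = 0.09450 m
A 1.9×10⁻⁴ × 470 × 0.43 = 0.038399 m
A total: 0.132899 m
B 0.28 × 1.7×10⁻⁴ × 140 = 0.006664 m
B Layer 2: 0.14 × 410 × 0.96×10⁻⁴ = 0.0055104 m
B total: 0.0121744 m
Difference: 0.132899 − 0.0121744 = 0.1207246 m

120 mm larger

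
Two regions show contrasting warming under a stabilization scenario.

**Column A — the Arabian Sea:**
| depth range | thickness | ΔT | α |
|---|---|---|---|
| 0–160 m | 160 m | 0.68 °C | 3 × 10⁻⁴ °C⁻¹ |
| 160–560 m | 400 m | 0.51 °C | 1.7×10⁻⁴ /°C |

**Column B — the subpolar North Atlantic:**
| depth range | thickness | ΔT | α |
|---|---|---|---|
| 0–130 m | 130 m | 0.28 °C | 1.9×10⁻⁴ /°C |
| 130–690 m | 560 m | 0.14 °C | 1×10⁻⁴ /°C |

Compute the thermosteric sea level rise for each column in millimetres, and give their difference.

A Layer 1: 0.68 × 160 × 3×10⁻⁴ = 0.03264 m
A Layer 2: 0.51 × 1.7×10⁻⁴ × 400 = 0.03468 m
A total: 0.06732 m
B 0–130 m: 1.9×10⁻⁴ × 0.28 × 130 = 0.006916 m
B Layer 2: 560 × 1×10⁻⁴ × 0.14 = 0.00784 m
B total: 0.014756 m
Difference: 0.06732 − 0.014756 = 0.052564 m

A: 67 mm; B: 15 mm; difference 53 mm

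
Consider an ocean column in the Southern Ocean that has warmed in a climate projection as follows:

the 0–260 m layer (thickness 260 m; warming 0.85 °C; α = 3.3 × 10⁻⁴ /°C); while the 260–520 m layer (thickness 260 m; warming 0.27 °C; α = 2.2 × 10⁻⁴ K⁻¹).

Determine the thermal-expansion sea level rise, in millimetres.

88.4 mm

0–260 m: 0.85 × 3.3×10⁻⁴ × 260 = 0.07293 m
260–520 m: 0.27 × 260 × 2.2×10⁻⁴ = 0.015444 m
Δh = 0.07293 + 0.015444 = 0.088374 m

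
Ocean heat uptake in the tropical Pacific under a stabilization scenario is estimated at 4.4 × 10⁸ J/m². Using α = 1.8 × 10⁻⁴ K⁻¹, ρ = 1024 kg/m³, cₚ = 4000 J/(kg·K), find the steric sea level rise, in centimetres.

Δh ≈ 1.9 cm

Δh = αQ/(ρcₚ) = 1.8×10⁻⁴ × 4.4×10⁸ / (1024 × 4000) ≈ 0.019336 m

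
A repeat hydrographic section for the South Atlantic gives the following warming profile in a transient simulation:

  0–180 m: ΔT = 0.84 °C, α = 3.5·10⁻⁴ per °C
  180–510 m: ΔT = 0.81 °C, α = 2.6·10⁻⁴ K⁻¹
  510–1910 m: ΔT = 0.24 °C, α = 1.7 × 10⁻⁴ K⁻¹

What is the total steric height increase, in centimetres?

180 × 0.84 × 3.5×10⁻⁴ = 0.05292 m
330 × 2.6×10⁻⁴ × 0.81 = 0.069498 m
Layer 3: 1.7×10⁻⁴ × 0.24 × 1400 = 0.05712 m
Δh = 0.05292 + 0.069498 + 0.05712 = 0.179538 m

18.0 cm of thermosteric rise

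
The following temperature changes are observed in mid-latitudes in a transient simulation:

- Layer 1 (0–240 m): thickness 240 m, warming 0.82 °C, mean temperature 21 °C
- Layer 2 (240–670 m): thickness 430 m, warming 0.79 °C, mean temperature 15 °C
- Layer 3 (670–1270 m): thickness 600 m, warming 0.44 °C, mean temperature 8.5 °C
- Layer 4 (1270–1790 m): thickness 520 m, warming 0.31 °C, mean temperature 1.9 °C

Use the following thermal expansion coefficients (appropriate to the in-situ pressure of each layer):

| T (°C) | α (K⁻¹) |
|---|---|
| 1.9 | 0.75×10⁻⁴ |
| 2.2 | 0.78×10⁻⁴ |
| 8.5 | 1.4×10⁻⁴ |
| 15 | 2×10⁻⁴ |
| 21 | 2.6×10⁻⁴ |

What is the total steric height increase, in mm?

168 mm

Layer 1 at 21 °C → α = 2.6×10⁻⁴ K⁻¹
Layer 2 at 15 °C → α = 2×10⁻⁴ K⁻¹
Layer 3 at 8.5 °C → α = 1.4×10⁻⁴ K⁻¹
Layer 4 at 1.9 °C → α = 0.75×10⁻⁴ K⁻¹
240 × 2.6×10⁻⁴ × 0.82 = 0.051168 m
Layer 2: 2×10⁻⁴ × 0.79 × 430 = 0.06794 m
Layer 3: 0.44 × 600 × 1.4×10⁻⁴ = 0.03696 m
1270–1790 m: 0.75×10⁻⁴ × 0.31 × 520 = 0.01209 m
Δh = 0.051168 + 0.06794 + 0.03696 + 0.01209 = 0.168158 m ≈ 168 mm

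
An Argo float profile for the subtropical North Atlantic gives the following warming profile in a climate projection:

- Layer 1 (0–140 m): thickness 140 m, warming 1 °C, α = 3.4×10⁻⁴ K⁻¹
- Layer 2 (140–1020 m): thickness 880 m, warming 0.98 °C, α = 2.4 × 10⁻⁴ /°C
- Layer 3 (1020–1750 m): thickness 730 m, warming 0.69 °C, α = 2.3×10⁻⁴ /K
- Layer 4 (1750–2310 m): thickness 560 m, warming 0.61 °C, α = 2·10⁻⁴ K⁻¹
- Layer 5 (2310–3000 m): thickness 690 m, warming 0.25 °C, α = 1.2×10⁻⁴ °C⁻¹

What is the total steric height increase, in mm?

459 mm

Layer 1: 3.4×10⁻⁴ × 1 × 140 = 0.04760 m
0.98 × 2.4×10⁻⁴ × 880 = 0.206976 m
1020–1750 m: 730 × 2.3×10⁻⁴ × 0.69 = 0.115851 m
2×10⁻⁴ × 560 × 0.61 = 0.06832 m
0.25 × 1.2×10⁻⁴ × 690 = 0.02070 m
Δh = 0.04760 + 0.206976 + 0.115851 + 0.06832 + 0.02070 = 0.459447 m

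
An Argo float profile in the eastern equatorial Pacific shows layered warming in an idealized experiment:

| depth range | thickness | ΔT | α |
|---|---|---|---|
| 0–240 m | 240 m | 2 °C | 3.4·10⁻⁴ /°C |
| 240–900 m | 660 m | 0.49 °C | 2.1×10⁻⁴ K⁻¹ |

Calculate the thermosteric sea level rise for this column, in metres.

2 × 240 × 3.4×10⁻⁴ = 0.16320 m
240–900 m: 660 × 2.1×10⁻⁴ × 0.49 = 0.067914 m
Δh = 0.16320 + 0.067914 = 0.231114 m

0.23 m of thermosteric rise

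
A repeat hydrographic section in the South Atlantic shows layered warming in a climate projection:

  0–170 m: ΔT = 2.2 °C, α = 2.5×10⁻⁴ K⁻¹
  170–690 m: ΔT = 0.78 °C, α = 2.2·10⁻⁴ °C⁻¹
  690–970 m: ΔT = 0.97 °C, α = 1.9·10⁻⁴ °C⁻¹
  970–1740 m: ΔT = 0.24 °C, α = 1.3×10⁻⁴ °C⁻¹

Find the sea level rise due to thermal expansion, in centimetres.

0–170 m: 170 × 2.5×10⁻⁴ × 2.2 = 0.09350 m
0.78 × 520 × 2.2×10⁻⁴ = 0.089232 m
Layer 3: 0.97 × 280 × 1.9×10⁻⁴ = 0.051604 m
970–1740 m: 0.24 × 770 × 1.3×10⁻⁴ = 0.024024 m
Δh = 0.09350 + 0.089232 + 0.051604 + 0.024024 = 0.25836 m

Δh = 25.8 cm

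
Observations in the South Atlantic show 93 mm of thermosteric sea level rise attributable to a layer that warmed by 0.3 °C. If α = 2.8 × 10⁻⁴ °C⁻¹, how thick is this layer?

H = Δh/(αΔT) = 0.093 / (2.8×10⁻⁴ × 0.3) ≈ 1107 m

1100 m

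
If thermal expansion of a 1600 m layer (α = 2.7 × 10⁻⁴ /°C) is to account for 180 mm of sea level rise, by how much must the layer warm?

ΔT = Δh/(αH) = 0.18 / (2.7×10⁻⁴ × 1600) ≈ 0.4167 °C

ΔT ≈ 0.417 °C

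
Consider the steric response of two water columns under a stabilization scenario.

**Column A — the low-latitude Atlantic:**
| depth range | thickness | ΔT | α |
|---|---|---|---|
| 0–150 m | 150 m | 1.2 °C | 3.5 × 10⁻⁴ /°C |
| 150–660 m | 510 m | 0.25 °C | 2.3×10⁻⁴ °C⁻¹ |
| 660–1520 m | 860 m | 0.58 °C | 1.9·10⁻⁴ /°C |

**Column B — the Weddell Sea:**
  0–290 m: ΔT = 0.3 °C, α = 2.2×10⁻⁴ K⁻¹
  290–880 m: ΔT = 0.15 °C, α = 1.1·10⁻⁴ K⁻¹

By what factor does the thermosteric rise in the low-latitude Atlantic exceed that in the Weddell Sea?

≈ 6.48×

A 1.2 × 150 × 3.5×10⁻⁴ = 0.06300 m
A 150–660 m: 0.25 × 510 × 2.3×10⁻⁴ = 0.029325 m
A 860 × 0.58 × 1.9×10⁻⁴ = 0.094772 m
A total: 0.187097 m
B Layer 1: 2.2×10⁻⁴ × 0.3 × 290 = 0.01914 m
B 290–880 m: 590 × 0.15 × 1.1×10⁻⁴ = 0.009735 m
B total: 0.028875 m
Ratio: 0.187097 / 0.028875 ≈ 6.480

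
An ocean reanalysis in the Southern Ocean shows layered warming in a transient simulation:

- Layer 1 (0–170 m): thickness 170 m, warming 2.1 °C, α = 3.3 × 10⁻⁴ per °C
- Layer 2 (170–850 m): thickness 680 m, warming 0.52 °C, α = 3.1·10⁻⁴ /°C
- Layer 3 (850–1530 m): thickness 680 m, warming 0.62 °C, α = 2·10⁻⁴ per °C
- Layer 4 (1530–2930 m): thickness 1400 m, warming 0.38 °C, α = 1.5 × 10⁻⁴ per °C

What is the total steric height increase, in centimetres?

39.2 cm of thermosteric rise

Layer 1: 3.3×10⁻⁴ × 170 × 2.1 = 0.11781 m
170–850 m: 680 × 0.52 × 3.1×10⁻⁴ = 0.109616 m
850–1530 m: 2×10⁻⁴ × 680 × 0.62 = 0.08432 m
1530–2930 m: 0.38 × 1400 × 1.5×10⁻⁴ = 0.07980 m
Δh = 0.11781 + 0.109616 + 0.08432 + 0.07980 = 0.391546 m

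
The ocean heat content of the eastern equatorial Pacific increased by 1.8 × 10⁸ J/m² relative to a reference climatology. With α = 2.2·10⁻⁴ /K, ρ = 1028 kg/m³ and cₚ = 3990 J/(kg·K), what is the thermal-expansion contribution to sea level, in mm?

Δh ≈ 9.7 mm

Δh = αQ/(ρcₚ) = 2.2×10⁻⁴ × 1.8×10⁸ / (1028 × 3990) ≈ 0.0096545 m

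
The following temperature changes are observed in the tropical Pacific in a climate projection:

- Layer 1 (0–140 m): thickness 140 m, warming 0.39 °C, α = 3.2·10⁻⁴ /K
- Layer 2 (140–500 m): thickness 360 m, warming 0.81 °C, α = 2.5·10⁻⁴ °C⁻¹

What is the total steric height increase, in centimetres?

0–140 m: 3.2×10⁻⁴ × 0.39 × 140 = 0.017472 m
Layer 2: 2.5×10⁻⁴ × 0.81 × 360 = 0.07290 m
Δh = 0.017472 + 0.07290 = 0.090372 m

about 9.0 cm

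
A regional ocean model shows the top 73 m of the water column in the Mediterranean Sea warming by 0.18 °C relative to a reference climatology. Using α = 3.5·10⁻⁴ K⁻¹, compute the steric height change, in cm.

Δh = αΔT·H = 3.5×10⁻⁴ × 0.18 × 73 = 0.004599 m

Δh ≈ 0.460 cm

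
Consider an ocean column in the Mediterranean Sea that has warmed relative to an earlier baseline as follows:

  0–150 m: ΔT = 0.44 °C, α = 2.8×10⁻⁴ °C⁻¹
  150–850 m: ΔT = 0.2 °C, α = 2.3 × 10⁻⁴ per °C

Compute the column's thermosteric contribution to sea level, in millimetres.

Δh ≈ 50.7 mm

150 × 2.8×10⁻⁴ × 0.44 = 0.01848 m
Layer 2: 0.2 × 700 × 2.3×10⁻⁴ = 0.03220 m
Δh = 0.01848 + 0.03220 = 0.05068 m ≈ 50.7 mm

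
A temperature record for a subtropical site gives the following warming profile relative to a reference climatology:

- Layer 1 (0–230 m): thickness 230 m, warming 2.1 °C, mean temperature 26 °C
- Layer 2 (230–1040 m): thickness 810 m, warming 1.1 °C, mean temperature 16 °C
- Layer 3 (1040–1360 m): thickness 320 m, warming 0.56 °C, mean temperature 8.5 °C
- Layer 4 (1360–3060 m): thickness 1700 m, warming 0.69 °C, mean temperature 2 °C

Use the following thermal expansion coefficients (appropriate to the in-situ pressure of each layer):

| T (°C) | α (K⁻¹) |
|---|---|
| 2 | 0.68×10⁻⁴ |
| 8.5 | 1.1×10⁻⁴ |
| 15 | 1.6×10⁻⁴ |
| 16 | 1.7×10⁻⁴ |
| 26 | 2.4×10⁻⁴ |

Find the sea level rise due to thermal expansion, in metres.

0.37 m

Layer 1 at 26 °C → α = 2.4×10⁻⁴ K⁻¹
Layer 2 at 16 °C → α = 1.7×10⁻⁴ K⁻¹
Layer 3 at 8.5 °C → α = 1.1×10⁻⁴ K⁻¹
Layer 4 at 2 °C → α = 0.68×10⁻⁴ K⁻¹
0–230 m: 2.1 × 230 × 2.4×10⁻⁴ = 0.11592 m
Layer 2: 1.1 × 810 × 1.7×10⁻⁴ = 0.15147 m
320 × 1.1×10⁻⁴ × 0.56 = 0.019712 m
0.68×10⁻⁴ × 1700 × 0.69 = 0.079764 m
Δh = 0.11592 + 0.15147 + 0.019712 + 0.079764 = 0.366866 m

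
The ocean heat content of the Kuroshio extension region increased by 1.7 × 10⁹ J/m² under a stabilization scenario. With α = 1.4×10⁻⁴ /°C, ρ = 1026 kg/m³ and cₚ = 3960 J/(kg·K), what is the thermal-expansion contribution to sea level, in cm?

Δh = 5.9 cm

Δh = αQ/(ρcₚ) = 1.4×10⁻⁴ × 1.7×10⁹ / (1026 × 3960) ≈ 0.058578 m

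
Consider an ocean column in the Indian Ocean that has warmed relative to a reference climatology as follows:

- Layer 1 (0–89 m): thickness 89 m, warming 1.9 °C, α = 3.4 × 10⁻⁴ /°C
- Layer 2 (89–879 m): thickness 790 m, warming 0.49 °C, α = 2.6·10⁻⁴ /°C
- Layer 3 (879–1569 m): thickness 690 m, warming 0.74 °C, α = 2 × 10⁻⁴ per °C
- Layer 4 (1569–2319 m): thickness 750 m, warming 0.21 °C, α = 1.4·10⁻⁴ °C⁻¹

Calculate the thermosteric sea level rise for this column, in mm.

Δh = 282 mm

0–89 m: 3.4×10⁻⁴ × 1.9 × 89 = 0.057494 m
89–879 m: 790 × 0.49 × 2.6×10⁻⁴ = 0.100646 m
0.74 × 2×10⁻⁴ × 690 = 0.10212 m
Layer 4: 1.4×10⁻⁴ × 750 × 0.21 = 0.02205 m
Δh = 0.057494 + 0.100646 + 0.10212 + 0.02205 = 0.28231 m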